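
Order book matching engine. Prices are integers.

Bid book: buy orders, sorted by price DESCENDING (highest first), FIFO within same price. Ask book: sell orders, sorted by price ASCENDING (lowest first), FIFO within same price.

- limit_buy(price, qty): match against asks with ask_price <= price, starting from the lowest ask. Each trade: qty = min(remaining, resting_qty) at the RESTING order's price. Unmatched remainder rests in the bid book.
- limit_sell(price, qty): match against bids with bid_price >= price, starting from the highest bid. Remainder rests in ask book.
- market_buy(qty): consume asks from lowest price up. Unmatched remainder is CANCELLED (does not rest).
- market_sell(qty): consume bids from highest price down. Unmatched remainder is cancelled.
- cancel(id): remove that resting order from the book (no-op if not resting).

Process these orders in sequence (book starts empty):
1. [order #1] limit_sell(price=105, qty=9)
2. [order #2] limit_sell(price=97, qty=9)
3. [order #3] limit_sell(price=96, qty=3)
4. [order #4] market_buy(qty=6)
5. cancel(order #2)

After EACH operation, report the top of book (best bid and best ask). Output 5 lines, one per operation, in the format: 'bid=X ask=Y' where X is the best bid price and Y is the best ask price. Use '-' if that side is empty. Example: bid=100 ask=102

After op 1 [order #1] limit_sell(price=105, qty=9): fills=none; bids=[-] asks=[#1:9@105]
After op 2 [order #2] limit_sell(price=97, qty=9): fills=none; bids=[-] asks=[#2:9@97 #1:9@105]
After op 3 [order #3] limit_sell(price=96, qty=3): fills=none; bids=[-] asks=[#3:3@96 #2:9@97 #1:9@105]
After op 4 [order #4] market_buy(qty=6): fills=#4x#3:3@96 #4x#2:3@97; bids=[-] asks=[#2:6@97 #1:9@105]
After op 5 cancel(order #2): fills=none; bids=[-] asks=[#1:9@105]

Answer: bid=- ask=105
bid=- ask=97
bid=- ask=96
bid=- ask=97
bid=- ask=105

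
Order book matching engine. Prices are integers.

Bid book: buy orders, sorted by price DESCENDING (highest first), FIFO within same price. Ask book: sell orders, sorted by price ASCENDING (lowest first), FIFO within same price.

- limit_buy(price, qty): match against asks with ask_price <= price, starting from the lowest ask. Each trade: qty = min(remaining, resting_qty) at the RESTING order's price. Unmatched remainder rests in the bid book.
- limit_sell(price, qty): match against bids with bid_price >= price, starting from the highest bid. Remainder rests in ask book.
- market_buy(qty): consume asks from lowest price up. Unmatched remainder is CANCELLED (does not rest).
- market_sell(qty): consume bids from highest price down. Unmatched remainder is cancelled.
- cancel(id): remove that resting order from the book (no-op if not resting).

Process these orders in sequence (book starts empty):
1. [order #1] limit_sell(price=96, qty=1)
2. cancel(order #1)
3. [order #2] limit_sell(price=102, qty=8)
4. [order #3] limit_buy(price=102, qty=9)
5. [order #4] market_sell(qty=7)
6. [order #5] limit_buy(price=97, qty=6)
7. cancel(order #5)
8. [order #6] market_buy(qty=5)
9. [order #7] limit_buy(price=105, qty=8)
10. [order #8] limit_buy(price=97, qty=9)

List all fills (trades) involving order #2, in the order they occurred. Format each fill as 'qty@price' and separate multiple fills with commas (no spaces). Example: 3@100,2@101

After op 1 [order #1] limit_sell(price=96, qty=1): fills=none; bids=[-] asks=[#1:1@96]
After op 2 cancel(order #1): fills=none; bids=[-] asks=[-]
After op 3 [order #2] limit_sell(price=102, qty=8): fills=none; bids=[-] asks=[#2:8@102]
After op 4 [order #3] limit_buy(price=102, qty=9): fills=#3x#2:8@102; bids=[#3:1@102] asks=[-]
After op 5 [order #4] market_sell(qty=7): fills=#3x#4:1@102; bids=[-] asks=[-]
After op 6 [order #5] limit_buy(price=97, qty=6): fills=none; bids=[#5:6@97] asks=[-]
After op 7 cancel(order #5): fills=none; bids=[-] asks=[-]
After op 8 [order #6] market_buy(qty=5): fills=none; bids=[-] asks=[-]
After op 9 [order #7] limit_buy(price=105, qty=8): fills=none; bids=[#7:8@105] asks=[-]
After op 10 [order #8] limit_buy(price=97, qty=9): fills=none; bids=[#7:8@105 #8:9@97] asks=[-]

Answer: 8@102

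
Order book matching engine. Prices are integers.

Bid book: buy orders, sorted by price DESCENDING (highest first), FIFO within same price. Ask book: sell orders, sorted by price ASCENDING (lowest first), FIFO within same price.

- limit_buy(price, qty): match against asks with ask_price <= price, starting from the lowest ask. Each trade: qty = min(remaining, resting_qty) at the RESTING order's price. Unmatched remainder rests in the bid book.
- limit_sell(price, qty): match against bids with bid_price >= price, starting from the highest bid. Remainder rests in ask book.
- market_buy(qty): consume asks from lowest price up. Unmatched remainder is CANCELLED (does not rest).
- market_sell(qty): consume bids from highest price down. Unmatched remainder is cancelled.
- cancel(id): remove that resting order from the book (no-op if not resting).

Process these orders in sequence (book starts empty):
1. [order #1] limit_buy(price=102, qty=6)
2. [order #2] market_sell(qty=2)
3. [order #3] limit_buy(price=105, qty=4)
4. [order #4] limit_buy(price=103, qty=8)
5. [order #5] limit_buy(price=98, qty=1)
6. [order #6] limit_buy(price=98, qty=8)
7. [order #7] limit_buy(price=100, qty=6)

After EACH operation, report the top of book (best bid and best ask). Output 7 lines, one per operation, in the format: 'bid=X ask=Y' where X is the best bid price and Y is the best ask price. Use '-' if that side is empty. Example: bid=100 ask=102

After op 1 [order #1] limit_buy(price=102, qty=6): fills=none; bids=[#1:6@102] asks=[-]
After op 2 [order #2] market_sell(qty=2): fills=#1x#2:2@102; bids=[#1:4@102] asks=[-]
After op 3 [order #3] limit_buy(price=105, qty=4): fills=none; bids=[#3:4@105 #1:4@102] asks=[-]
After op 4 [order #4] limit_buy(price=103, qty=8): fills=none; bids=[#3:4@105 #4:8@103 #1:4@102] asks=[-]
After op 5 [order #5] limit_buy(price=98, qty=1): fills=none; bids=[#3:4@105 #4:8@103 #1:4@102 #5:1@98] asks=[-]
After op 6 [order #6] limit_buy(price=98, qty=8): fills=none; bids=[#3:4@105 #4:8@103 #1:4@102 #5:1@98 #6:8@98] asks=[-]
After op 7 [order #7] limit_buy(price=100, qty=6): fills=none; bids=[#3:4@105 #4:8@103 #1:4@102 #7:6@100 #5:1@98 #6:8@98] asks=[-]

Answer: bid=102 ask=-
bid=102 ask=-
bid=105 ask=-
bid=105 ask=-
bid=105 ask=-
bid=105 ask=-
bid=105 ask=-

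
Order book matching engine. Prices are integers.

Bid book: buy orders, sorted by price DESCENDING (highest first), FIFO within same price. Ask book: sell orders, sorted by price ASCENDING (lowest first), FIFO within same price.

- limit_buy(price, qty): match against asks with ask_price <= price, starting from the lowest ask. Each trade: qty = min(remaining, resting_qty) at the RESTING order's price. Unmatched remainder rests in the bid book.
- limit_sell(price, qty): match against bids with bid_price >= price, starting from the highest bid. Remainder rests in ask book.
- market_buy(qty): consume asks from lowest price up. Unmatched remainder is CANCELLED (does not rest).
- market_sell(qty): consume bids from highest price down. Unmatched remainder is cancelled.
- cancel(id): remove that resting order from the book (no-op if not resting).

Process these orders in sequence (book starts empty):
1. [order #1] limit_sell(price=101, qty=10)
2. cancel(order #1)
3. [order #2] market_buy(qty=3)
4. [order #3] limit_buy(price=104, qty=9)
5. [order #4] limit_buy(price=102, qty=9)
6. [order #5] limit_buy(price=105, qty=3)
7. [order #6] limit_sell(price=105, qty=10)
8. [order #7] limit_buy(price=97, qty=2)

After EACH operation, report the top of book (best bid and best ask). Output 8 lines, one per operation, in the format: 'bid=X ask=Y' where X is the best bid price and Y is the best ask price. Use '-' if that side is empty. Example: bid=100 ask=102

After op 1 [order #1] limit_sell(price=101, qty=10): fills=none; bids=[-] asks=[#1:10@101]
After op 2 cancel(order #1): fills=none; bids=[-] asks=[-]
After op 3 [order #2] market_buy(qty=3): fills=none; bids=[-] asks=[-]
After op 4 [order #3] limit_buy(price=104, qty=9): fills=none; bids=[#3:9@104] asks=[-]
After op 5 [order #4] limit_buy(price=102, qty=9): fills=none; bids=[#3:9@104 #4:9@102] asks=[-]
After op 6 [order #5] limit_buy(price=105, qty=3): fills=none; bids=[#5:3@105 #3:9@104 #4:9@102] asks=[-]
After op 7 [order #6] limit_sell(price=105, qty=10): fills=#5x#6:3@105; bids=[#3:9@104 #4:9@102] asks=[#6:7@105]
After op 8 [order #7] limit_buy(price=97, qty=2): fills=none; bids=[#3:9@104 #4:9@102 #7:2@97] asks=[#6:7@105]

Answer: bid=- ask=101
bid=- ask=-
bid=- ask=-
bid=104 ask=-
bid=104 ask=-
bid=105 ask=-
bid=104 ask=105
bid=104 ask=105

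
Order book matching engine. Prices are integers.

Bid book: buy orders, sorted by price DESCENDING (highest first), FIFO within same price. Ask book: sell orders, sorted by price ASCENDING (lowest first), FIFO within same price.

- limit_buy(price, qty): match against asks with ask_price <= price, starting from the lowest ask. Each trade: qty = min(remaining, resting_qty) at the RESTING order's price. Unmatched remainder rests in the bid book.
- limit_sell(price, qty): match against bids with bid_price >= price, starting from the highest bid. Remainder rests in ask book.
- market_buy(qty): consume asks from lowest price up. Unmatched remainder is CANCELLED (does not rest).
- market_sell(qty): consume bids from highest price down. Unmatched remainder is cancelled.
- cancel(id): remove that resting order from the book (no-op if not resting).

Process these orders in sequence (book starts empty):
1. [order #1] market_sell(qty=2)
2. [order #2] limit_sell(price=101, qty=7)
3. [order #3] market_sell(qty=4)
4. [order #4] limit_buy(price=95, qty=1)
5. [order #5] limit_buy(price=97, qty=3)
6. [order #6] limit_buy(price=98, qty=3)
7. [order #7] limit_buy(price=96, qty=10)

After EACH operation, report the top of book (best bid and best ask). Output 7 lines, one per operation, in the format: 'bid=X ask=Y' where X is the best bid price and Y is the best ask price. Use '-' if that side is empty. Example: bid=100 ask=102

After op 1 [order #1] market_sell(qty=2): fills=none; bids=[-] asks=[-]
After op 2 [order #2] limit_sell(price=101, qty=7): fills=none; bids=[-] asks=[#2:7@101]
After op 3 [order #3] market_sell(qty=4): fills=none; bids=[-] asks=[#2:7@101]
After op 4 [order #4] limit_buy(price=95, qty=1): fills=none; bids=[#4:1@95] asks=[#2:7@101]
After op 5 [order #5] limit_buy(price=97, qty=3): fills=none; bids=[#5:3@97 #4:1@95] asks=[#2:7@101]
After op 6 [order #6] limit_buy(price=98, qty=3): fills=none; bids=[#6:3@98 #5:3@97 #4:1@95] asks=[#2:7@101]
After op 7 [order #7] limit_buy(price=96, qty=10): fills=none; bids=[#6:3@98 #5:3@97 #7:10@96 #4:1@95] asks=[#2:7@101]

Answer: bid=- ask=-
bid=- ask=101
bid=- ask=101
bid=95 ask=101
bid=97 ask=101
bid=98 ask=101
bid=98 ask=101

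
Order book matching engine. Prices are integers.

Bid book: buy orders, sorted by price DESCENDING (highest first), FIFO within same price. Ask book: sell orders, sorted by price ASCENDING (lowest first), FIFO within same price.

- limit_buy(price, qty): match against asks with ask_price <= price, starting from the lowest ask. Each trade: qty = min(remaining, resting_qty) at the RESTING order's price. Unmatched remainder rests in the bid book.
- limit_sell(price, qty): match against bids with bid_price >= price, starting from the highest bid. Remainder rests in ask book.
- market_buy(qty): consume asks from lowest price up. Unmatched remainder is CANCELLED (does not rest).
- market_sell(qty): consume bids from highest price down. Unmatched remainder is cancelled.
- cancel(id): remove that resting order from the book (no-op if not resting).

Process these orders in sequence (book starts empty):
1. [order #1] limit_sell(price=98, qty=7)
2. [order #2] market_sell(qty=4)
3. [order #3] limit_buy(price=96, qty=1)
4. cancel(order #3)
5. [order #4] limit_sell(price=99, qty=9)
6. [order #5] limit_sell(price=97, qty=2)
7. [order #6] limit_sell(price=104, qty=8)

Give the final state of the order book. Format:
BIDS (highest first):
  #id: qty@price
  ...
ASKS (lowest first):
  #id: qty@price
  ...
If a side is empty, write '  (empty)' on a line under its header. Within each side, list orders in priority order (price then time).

Answer: BIDS (highest first):
  (empty)
ASKS (lowest first):
  #5: 2@97
  #1: 7@98
  #4: 9@99
  #6: 8@104

Derivation:
After op 1 [order #1] limit_sell(price=98, qty=7): fills=none; bids=[-] asks=[#1:7@98]
After op 2 [order #2] market_sell(qty=4): fills=none; bids=[-] asks=[#1:7@98]
After op 3 [order #3] limit_buy(price=96, qty=1): fills=none; bids=[#3:1@96] asks=[#1:7@98]
After op 4 cancel(order #3): fills=none; bids=[-] asks=[#1:7@98]
After op 5 [order #4] limit_sell(price=99, qty=9): fills=none; bids=[-] asks=[#1:7@98 #4:9@99]
After op 6 [order #5] limit_sell(price=97, qty=2): fills=none; bids=[-] asks=[#5:2@97 #1:7@98 #4:9@99]
After op 7 [order #6] limit_sell(price=104, qty=8): fills=none; bids=[-] asks=[#5:2@97 #1:7@98 #4:9@99 #6:8@104]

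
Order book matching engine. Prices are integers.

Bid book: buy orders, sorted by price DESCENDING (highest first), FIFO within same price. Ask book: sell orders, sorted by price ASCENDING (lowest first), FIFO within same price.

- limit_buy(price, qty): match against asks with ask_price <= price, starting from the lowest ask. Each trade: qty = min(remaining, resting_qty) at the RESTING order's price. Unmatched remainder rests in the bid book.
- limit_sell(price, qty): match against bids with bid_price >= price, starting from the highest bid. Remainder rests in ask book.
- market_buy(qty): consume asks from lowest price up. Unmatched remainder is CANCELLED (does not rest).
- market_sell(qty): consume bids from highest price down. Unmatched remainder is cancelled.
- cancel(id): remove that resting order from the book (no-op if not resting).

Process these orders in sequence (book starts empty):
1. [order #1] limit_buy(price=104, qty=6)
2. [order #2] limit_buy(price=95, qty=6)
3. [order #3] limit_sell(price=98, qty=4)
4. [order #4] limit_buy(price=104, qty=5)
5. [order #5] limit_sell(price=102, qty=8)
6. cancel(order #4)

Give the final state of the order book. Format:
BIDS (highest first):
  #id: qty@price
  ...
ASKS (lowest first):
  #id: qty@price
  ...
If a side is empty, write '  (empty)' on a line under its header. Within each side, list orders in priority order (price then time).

After op 1 [order #1] limit_buy(price=104, qty=6): fills=none; bids=[#1:6@104] asks=[-]
After op 2 [order #2] limit_buy(price=95, qty=6): fills=none; bids=[#1:6@104 #2:6@95] asks=[-]
After op 3 [order #3] limit_sell(price=98, qty=4): fills=#1x#3:4@104; bids=[#1:2@104 #2:6@95] asks=[-]
After op 4 [order #4] limit_buy(price=104, qty=5): fills=none; bids=[#1:2@104 #4:5@104 #2:6@95] asks=[-]
After op 5 [order #5] limit_sell(price=102, qty=8): fills=#1x#5:2@104 #4x#5:5@104; bids=[#2:6@95] asks=[#5:1@102]
After op 6 cancel(order #4): fills=none; bids=[#2:6@95] asks=[#5:1@102]

Answer: BIDS (highest first):
  #2: 6@95
ASKS (lowest first):
  #5: 1@102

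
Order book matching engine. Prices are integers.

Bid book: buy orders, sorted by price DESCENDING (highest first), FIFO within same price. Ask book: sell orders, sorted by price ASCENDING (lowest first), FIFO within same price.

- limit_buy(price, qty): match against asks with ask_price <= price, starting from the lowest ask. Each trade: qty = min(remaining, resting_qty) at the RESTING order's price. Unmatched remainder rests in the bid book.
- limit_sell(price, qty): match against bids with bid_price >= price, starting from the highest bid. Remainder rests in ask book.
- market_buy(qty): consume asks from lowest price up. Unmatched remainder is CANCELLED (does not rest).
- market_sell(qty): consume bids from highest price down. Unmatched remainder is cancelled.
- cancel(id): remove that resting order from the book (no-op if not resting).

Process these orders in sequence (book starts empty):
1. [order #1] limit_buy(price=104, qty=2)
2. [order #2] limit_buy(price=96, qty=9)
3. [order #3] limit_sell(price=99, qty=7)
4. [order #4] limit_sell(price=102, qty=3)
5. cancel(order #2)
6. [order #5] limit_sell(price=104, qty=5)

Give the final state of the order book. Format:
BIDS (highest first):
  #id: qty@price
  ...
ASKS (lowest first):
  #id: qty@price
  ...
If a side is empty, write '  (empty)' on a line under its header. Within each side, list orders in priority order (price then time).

After op 1 [order #1] limit_buy(price=104, qty=2): fills=none; bids=[#1:2@104] asks=[-]
After op 2 [order #2] limit_buy(price=96, qty=9): fills=none; bids=[#1:2@104 #2:9@96] asks=[-]
After op 3 [order #3] limit_sell(price=99, qty=7): fills=#1x#3:2@104; bids=[#2:9@96] asks=[#3:5@99]
After op 4 [order #4] limit_sell(price=102, qty=3): fills=none; bids=[#2:9@96] asks=[#3:5@99 #4:3@102]
After op 5 cancel(order #2): fills=none; bids=[-] asks=[#3:5@99 #4:3@102]
After op 6 [order #5] limit_sell(price=104, qty=5): fills=none; bids=[-] asks=[#3:5@99 #4:3@102 #5:5@104]

Answer: BIDS (highest first):
  (empty)
ASKS (lowest first):
  #3: 5@99
  #4: 3@102
  #5: 5@104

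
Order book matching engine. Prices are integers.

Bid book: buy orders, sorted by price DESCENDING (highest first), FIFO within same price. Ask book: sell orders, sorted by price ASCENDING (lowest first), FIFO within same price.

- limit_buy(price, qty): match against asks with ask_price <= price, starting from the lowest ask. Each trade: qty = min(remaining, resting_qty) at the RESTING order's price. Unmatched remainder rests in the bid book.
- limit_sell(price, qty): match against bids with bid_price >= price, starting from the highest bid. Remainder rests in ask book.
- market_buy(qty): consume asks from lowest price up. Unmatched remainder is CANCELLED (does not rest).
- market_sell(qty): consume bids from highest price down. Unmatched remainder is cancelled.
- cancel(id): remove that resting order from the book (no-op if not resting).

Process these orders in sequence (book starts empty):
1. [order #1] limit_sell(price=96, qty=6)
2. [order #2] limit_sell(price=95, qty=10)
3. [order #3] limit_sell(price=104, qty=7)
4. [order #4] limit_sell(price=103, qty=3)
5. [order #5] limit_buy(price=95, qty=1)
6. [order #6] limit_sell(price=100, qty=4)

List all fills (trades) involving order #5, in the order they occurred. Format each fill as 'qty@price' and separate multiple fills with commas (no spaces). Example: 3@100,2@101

After op 1 [order #1] limit_sell(price=96, qty=6): fills=none; bids=[-] asks=[#1:6@96]
After op 2 [order #2] limit_sell(price=95, qty=10): fills=none; bids=[-] asks=[#2:10@95 #1:6@96]
After op 3 [order #3] limit_sell(price=104, qty=7): fills=none; bids=[-] asks=[#2:10@95 #1:6@96 #3:7@104]
After op 4 [order #4] limit_sell(price=103, qty=3): fills=none; bids=[-] asks=[#2:10@95 #1:6@96 #4:3@103 #3:7@104]
After op 5 [order #5] limit_buy(price=95, qty=1): fills=#5x#2:1@95; bids=[-] asks=[#2:9@95 #1:6@96 #4:3@103 #3:7@104]
After op 6 [order #6] limit_sell(price=100, qty=4): fills=none; bids=[-] asks=[#2:9@95 #1:6@96 #6:4@100 #4:3@103 #3:7@104]

Answer: 1@95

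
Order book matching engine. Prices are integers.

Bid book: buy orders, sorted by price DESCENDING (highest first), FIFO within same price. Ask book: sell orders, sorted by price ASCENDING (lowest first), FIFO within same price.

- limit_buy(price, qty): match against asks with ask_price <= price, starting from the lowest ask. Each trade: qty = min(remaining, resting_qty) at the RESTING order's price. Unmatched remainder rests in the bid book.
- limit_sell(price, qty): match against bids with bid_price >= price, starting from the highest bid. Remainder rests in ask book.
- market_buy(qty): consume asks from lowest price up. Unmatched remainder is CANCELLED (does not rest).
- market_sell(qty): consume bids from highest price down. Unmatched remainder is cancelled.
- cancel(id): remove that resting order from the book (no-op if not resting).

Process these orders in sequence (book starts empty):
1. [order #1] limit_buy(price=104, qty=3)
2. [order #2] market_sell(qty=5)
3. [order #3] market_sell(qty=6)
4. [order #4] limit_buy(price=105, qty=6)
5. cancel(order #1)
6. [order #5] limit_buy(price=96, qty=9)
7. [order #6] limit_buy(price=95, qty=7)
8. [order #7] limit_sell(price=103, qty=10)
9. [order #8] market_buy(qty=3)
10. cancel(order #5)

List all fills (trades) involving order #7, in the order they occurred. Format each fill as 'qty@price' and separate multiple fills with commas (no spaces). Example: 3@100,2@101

After op 1 [order #1] limit_buy(price=104, qty=3): fills=none; bids=[#1:3@104] asks=[-]
After op 2 [order #2] market_sell(qty=5): fills=#1x#2:3@104; bids=[-] asks=[-]
After op 3 [order #3] market_sell(qty=6): fills=none; bids=[-] asks=[-]
After op 4 [order #4] limit_buy(price=105, qty=6): fills=none; bids=[#4:6@105] asks=[-]
After op 5 cancel(order #1): fills=none; bids=[#4:6@105] asks=[-]
After op 6 [order #5] limit_buy(price=96, qty=9): fills=none; bids=[#4:6@105 #5:9@96] asks=[-]
After op 7 [order #6] limit_buy(price=95, qty=7): fills=none; bids=[#4:6@105 #5:9@96 #6:7@95] asks=[-]
After op 8 [order #7] limit_sell(price=103, qty=10): fills=#4x#7:6@105; bids=[#5:9@96 #6:7@95] asks=[#7:4@103]
After op 9 [order #8] market_buy(qty=3): fills=#8x#7:3@103; bids=[#5:9@96 #6:7@95] asks=[#7:1@103]
After op 10 cancel(order #5): fills=none; bids=[#6:7@95] asks=[#7:1@103]

Answer: 6@105,3@103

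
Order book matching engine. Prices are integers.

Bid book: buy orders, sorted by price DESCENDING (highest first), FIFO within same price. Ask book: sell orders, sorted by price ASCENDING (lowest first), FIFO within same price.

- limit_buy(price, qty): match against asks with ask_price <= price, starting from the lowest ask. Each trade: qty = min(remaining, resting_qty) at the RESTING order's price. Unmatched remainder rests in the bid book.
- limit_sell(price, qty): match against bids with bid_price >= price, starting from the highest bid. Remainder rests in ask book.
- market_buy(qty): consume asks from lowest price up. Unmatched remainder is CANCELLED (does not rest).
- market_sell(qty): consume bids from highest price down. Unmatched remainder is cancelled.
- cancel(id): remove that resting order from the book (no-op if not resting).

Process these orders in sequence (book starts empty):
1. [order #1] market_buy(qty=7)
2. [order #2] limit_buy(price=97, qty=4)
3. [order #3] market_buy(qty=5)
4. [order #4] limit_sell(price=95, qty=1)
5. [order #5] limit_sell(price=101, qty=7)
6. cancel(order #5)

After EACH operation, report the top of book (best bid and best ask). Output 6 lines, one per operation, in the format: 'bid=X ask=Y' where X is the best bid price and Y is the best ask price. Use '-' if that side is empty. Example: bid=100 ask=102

Answer: bid=- ask=-
bid=97 ask=-
bid=97 ask=-
bid=97 ask=-
bid=97 ask=101
bid=97 ask=-

Derivation:
After op 1 [order #1] market_buy(qty=7): fills=none; bids=[-] asks=[-]
After op 2 [order #2] limit_buy(price=97, qty=4): fills=none; bids=[#2:4@97] asks=[-]
After op 3 [order #3] market_buy(qty=5): fills=none; bids=[#2:4@97] asks=[-]
After op 4 [order #4] limit_sell(price=95, qty=1): fills=#2x#4:1@97; bids=[#2:3@97] asks=[-]
After op 5 [order #5] limit_sell(price=101, qty=7): fills=none; bids=[#2:3@97] asks=[#5:7@101]
After op 6 cancel(order #5): fills=none; bids=[#2:3@97] asks=[-]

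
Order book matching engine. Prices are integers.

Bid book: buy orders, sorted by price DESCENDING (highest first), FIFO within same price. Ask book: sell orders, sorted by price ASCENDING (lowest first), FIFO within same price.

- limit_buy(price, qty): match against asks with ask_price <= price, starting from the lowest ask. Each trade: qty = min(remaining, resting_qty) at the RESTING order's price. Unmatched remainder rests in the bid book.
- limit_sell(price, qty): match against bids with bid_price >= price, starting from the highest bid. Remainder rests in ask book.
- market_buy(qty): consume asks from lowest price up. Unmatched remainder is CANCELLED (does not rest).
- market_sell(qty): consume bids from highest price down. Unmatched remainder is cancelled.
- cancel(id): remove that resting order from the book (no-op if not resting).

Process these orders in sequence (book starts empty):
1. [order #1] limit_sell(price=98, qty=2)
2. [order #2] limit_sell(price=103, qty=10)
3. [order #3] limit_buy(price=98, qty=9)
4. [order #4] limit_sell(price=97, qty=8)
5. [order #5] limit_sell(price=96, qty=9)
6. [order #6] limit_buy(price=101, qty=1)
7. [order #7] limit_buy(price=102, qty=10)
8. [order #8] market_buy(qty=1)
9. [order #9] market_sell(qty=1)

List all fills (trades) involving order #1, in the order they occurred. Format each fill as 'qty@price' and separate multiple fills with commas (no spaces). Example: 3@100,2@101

Answer: 2@98

Derivation:
After op 1 [order #1] limit_sell(price=98, qty=2): fills=none; bids=[-] asks=[#1:2@98]
After op 2 [order #2] limit_sell(price=103, qty=10): fills=none; bids=[-] asks=[#1:2@98 #2:10@103]
After op 3 [order #3] limit_buy(price=98, qty=9): fills=#3x#1:2@98; bids=[#3:7@98] asks=[#2:10@103]
After op 4 [order #4] limit_sell(price=97, qty=8): fills=#3x#4:7@98; bids=[-] asks=[#4:1@97 #2:10@103]
After op 5 [order #5] limit_sell(price=96, qty=9): fills=none; bids=[-] asks=[#5:9@96 #4:1@97 #2:10@103]
After op 6 [order #6] limit_buy(price=101, qty=1): fills=#6x#5:1@96; bids=[-] asks=[#5:8@96 #4:1@97 #2:10@103]
After op 7 [order #7] limit_buy(price=102, qty=10): fills=#7x#5:8@96 #7x#4:1@97; bids=[#7:1@102] asks=[#2:10@103]
After op 8 [order #8] market_buy(qty=1): fills=#8x#2:1@103; bids=[#7:1@102] asks=[#2:9@103]
After op 9 [order #9] market_sell(qty=1): fills=#7x#9:1@102; bids=[-] asks=[#2:9@103]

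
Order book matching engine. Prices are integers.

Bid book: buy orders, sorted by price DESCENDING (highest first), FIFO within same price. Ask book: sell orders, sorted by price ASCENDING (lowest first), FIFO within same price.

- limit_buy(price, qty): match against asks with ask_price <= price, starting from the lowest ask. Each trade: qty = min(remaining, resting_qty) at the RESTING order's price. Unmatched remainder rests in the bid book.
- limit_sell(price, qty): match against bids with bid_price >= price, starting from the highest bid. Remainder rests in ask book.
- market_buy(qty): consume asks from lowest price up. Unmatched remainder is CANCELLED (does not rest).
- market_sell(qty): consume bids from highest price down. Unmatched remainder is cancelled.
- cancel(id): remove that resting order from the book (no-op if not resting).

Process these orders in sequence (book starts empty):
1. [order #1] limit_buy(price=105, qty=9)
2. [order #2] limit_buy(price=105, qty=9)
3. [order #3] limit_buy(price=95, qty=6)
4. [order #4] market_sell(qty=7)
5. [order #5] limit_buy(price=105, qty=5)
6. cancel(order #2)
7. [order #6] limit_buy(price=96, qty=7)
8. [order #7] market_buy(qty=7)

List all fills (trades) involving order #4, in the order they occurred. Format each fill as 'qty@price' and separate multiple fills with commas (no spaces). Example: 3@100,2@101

Answer: 7@105

Derivation:
After op 1 [order #1] limit_buy(price=105, qty=9): fills=none; bids=[#1:9@105] asks=[-]
After op 2 [order #2] limit_buy(price=105, qty=9): fills=none; bids=[#1:9@105 #2:9@105] asks=[-]
After op 3 [order #3] limit_buy(price=95, qty=6): fills=none; bids=[#1:9@105 #2:9@105 #3:6@95] asks=[-]
After op 4 [order #4] market_sell(qty=7): fills=#1x#4:7@105; bids=[#1:2@105 #2:9@105 #3:6@95] asks=[-]
After op 5 [order #5] limit_buy(price=105, qty=5): fills=none; bids=[#1:2@105 #2:9@105 #5:5@105 #3:6@95] asks=[-]
After op 6 cancel(order #2): fills=none; bids=[#1:2@105 #5:5@105 #3:6@95] asks=[-]
After op 7 [order #6] limit_buy(price=96, qty=7): fills=none; bids=[#1:2@105 #5:5@105 #6:7@96 #3:6@95] asks=[-]
After op 8 [order #7] market_buy(qty=7): fills=none; bids=[#1:2@105 #5:5@105 #6:7@96 #3:6@95] asks=[-]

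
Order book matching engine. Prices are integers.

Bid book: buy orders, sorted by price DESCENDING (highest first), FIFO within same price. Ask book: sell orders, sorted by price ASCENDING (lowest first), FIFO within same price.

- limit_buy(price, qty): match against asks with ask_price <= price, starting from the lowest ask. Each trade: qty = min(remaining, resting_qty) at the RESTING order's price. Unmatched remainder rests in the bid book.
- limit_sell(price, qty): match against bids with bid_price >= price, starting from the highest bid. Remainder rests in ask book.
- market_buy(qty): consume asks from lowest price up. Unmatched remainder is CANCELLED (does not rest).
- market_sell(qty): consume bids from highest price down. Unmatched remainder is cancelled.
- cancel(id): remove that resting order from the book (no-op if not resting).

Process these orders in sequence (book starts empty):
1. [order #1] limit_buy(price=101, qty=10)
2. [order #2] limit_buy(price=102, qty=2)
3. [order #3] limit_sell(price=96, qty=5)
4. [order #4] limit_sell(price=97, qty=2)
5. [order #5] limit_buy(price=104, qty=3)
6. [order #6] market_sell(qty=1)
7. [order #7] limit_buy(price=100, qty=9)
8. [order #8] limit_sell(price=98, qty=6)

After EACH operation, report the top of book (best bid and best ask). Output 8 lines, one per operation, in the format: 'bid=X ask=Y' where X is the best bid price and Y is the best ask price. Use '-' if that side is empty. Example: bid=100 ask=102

Answer: bid=101 ask=-
bid=102 ask=-
bid=101 ask=-
bid=101 ask=-
bid=104 ask=-
bid=104 ask=-
bid=104 ask=-
bid=101 ask=-

Derivation:
After op 1 [order #1] limit_buy(price=101, qty=10): fills=none; bids=[#1:10@101] asks=[-]
After op 2 [order #2] limit_buy(price=102, qty=2): fills=none; bids=[#2:2@102 #1:10@101] asks=[-]
After op 3 [order #3] limit_sell(price=96, qty=5): fills=#2x#3:2@102 #1x#3:3@101; bids=[#1:7@101] asks=[-]
After op 4 [order #4] limit_sell(price=97, qty=2): fills=#1x#4:2@101; bids=[#1:5@101] asks=[-]
After op 5 [order #5] limit_buy(price=104, qty=3): fills=none; bids=[#5:3@104 #1:5@101] asks=[-]
After op 6 [order #6] market_sell(qty=1): fills=#5x#6:1@104; bids=[#5:2@104 #1:5@101] asks=[-]
After op 7 [order #7] limit_buy(price=100, qty=9): fills=none; bids=[#5:2@104 #1:5@101 #7:9@100] asks=[-]
After op 8 [order #8] limit_sell(price=98, qty=6): fills=#5x#8:2@104 #1x#8:4@101; bids=[#1:1@101 #7:9@100] asks=[-]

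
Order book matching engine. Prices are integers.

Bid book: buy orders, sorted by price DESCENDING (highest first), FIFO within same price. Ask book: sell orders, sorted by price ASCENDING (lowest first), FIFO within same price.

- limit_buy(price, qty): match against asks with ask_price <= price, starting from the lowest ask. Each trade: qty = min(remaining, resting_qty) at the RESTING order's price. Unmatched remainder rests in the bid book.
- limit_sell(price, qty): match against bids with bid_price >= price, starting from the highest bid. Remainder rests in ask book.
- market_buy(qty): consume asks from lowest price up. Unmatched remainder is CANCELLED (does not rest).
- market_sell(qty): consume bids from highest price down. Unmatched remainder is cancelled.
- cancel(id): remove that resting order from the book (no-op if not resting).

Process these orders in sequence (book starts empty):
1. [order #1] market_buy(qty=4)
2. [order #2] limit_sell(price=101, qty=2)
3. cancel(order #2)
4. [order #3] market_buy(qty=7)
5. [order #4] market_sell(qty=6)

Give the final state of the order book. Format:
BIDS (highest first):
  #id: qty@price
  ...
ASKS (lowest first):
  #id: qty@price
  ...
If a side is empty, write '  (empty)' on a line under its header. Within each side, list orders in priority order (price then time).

After op 1 [order #1] market_buy(qty=4): fills=none; bids=[-] asks=[-]
After op 2 [order #2] limit_sell(price=101, qty=2): fills=none; bids=[-] asks=[#2:2@101]
After op 3 cancel(order #2): fills=none; bids=[-] asks=[-]
After op 4 [order #3] market_buy(qty=7): fills=none; bids=[-] asks=[-]
After op 5 [order #4] market_sell(qty=6): fills=none; bids=[-] asks=[-]

Answer: BIDS (highest first):
  (empty)
ASKS (lowest first):
  (empty)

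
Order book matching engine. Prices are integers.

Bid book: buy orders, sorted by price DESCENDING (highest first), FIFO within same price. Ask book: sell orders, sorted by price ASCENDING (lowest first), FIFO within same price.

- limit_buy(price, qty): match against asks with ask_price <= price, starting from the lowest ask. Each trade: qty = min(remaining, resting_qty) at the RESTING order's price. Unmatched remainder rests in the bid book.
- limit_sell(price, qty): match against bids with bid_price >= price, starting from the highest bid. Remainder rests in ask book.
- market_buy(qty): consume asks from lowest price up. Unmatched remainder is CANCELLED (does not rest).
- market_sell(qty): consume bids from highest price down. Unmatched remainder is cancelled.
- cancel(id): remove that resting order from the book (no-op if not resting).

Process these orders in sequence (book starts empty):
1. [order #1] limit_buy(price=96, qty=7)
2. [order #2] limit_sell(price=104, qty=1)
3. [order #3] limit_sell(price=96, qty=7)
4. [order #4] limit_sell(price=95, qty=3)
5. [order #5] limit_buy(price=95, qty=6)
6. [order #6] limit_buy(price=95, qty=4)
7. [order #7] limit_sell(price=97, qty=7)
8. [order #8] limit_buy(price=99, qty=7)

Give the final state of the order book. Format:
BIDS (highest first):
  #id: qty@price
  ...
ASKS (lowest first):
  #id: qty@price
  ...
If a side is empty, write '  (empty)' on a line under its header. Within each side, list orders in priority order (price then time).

Answer: BIDS (highest first):
  #5: 3@95
  #6: 4@95
ASKS (lowest first):
  #2: 1@104

Derivation:
After op 1 [order #1] limit_buy(price=96, qty=7): fills=none; bids=[#1:7@96] asks=[-]
After op 2 [order #2] limit_sell(price=104, qty=1): fills=none; bids=[#1:7@96] asks=[#2:1@104]
After op 3 [order #3] limit_sell(price=96, qty=7): fills=#1x#3:7@96; bids=[-] asks=[#2:1@104]
After op 4 [order #4] limit_sell(price=95, qty=3): fills=none; bids=[-] asks=[#4:3@95 #2:1@104]
After op 5 [order #5] limit_buy(price=95, qty=6): fills=#5x#4:3@95; bids=[#5:3@95] asks=[#2:1@104]
After op 6 [order #6] limit_buy(price=95, qty=4): fills=none; bids=[#5:3@95 #6:4@95] asks=[#2:1@104]
After op 7 [order #7] limit_sell(price=97, qty=7): fills=none; bids=[#5:3@95 #6:4@95] asks=[#7:7@97 #2:1@104]
After op 8 [order #8] limit_buy(price=99, qty=7): fills=#8x#7:7@97; bids=[#5:3@95 #6:4@95] asks=[#2:1@104]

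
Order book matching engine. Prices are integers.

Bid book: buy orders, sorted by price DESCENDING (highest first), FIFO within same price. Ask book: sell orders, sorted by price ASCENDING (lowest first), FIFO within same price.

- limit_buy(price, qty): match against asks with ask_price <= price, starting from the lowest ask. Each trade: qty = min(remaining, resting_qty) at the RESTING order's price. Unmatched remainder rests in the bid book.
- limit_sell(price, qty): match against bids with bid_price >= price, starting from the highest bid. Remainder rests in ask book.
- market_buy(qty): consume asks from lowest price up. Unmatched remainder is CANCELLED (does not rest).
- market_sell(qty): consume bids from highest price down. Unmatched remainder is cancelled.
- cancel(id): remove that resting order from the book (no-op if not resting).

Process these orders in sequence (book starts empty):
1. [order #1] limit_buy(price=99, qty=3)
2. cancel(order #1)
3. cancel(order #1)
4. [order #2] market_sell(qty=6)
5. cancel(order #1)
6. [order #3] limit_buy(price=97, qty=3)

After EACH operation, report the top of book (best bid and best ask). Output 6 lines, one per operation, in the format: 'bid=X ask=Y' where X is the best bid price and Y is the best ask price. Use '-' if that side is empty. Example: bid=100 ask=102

Answer: bid=99 ask=-
bid=- ask=-
bid=- ask=-
bid=- ask=-
bid=- ask=-
bid=97 ask=-

Derivation:
After op 1 [order #1] limit_buy(price=99, qty=3): fills=none; bids=[#1:3@99] asks=[-]
After op 2 cancel(order #1): fills=none; bids=[-] asks=[-]
After op 3 cancel(order #1): fills=none; bids=[-] asks=[-]
After op 4 [order #2] market_sell(qty=6): fills=none; bids=[-] asks=[-]
After op 5 cancel(order #1): fills=none; bids=[-] asks=[-]
After op 6 [order #3] limit_buy(price=97, qty=3): fills=none; bids=[#3:3@97] asks=[-]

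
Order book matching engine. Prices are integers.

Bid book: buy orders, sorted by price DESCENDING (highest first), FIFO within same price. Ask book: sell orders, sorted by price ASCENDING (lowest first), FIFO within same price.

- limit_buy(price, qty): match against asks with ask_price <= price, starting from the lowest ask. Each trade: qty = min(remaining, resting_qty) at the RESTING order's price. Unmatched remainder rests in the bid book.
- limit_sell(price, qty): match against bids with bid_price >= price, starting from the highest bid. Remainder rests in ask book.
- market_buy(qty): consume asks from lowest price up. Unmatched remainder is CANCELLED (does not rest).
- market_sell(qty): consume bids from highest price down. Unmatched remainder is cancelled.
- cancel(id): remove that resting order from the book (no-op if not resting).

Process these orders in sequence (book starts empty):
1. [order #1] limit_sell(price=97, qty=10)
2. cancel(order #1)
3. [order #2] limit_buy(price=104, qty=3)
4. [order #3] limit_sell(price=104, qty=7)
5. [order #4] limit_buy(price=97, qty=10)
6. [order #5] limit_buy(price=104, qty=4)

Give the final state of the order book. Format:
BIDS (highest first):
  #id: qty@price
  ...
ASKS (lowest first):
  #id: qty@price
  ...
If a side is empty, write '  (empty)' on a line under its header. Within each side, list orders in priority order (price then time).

After op 1 [order #1] limit_sell(price=97, qty=10): fills=none; bids=[-] asks=[#1:10@97]
After op 2 cancel(order #1): fills=none; bids=[-] asks=[-]
After op 3 [order #2] limit_buy(price=104, qty=3): fills=none; bids=[#2:3@104] asks=[-]
After op 4 [order #3] limit_sell(price=104, qty=7): fills=#2x#3:3@104; bids=[-] asks=[#3:4@104]
After op 5 [order #4] limit_buy(price=97, qty=10): fills=none; bids=[#4:10@97] asks=[#3:4@104]
After op 6 [order #5] limit_buy(price=104, qty=4): fills=#5x#3:4@104; bids=[#4:10@97] asks=[-]

Answer: BIDS (highest first):
  #4: 10@97
ASKS (lowest first):
  (empty)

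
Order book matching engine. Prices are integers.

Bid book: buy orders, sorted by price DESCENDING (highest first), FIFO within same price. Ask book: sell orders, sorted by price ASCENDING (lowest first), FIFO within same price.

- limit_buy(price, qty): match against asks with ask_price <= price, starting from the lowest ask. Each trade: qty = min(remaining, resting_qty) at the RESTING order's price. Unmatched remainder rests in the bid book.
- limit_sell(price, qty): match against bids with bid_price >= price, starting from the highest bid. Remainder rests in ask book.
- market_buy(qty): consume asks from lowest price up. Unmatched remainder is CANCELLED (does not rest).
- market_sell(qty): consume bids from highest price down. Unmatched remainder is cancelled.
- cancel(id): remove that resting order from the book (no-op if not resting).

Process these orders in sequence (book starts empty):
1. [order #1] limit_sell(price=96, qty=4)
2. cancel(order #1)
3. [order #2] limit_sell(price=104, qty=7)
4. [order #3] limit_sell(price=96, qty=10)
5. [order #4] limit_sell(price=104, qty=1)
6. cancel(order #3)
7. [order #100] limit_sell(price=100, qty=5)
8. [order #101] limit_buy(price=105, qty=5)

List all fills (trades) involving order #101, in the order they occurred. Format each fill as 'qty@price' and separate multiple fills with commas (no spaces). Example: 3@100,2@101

After op 1 [order #1] limit_sell(price=96, qty=4): fills=none; bids=[-] asks=[#1:4@96]
After op 2 cancel(order #1): fills=none; bids=[-] asks=[-]
After op 3 [order #2] limit_sell(price=104, qty=7): fills=none; bids=[-] asks=[#2:7@104]
After op 4 [order #3] limit_sell(price=96, qty=10): fills=none; bids=[-] asks=[#3:10@96 #2:7@104]
After op 5 [order #4] limit_sell(price=104, qty=1): fills=none; bids=[-] asks=[#3:10@96 #2:7@104 #4:1@104]
After op 6 cancel(order #3): fills=none; bids=[-] asks=[#2:7@104 #4:1@104]
After op 7 [order #100] limit_sell(price=100, qty=5): fills=none; bids=[-] asks=[#100:5@100 #2:7@104 #4:1@104]
After op 8 [order #101] limit_buy(price=105, qty=5): fills=#101x#100:5@100; bids=[-] asks=[#2:7@104 #4:1@104]

Answer: 5@100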